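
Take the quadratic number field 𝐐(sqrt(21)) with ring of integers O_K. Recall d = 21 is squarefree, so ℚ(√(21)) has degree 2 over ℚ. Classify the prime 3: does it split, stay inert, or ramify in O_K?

Since 21 ≡ 1 mod 4, the ring of integers is ℤ[(1+√21)/2] with discriminant 21.
disc(K) = 21 = 3·7, so p = 3 is ramified.

ramifies in O_K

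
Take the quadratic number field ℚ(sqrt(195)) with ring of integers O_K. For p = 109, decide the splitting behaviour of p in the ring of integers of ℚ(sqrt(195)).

d = 195 ≡ 3 (mod 4), so O_K = ℤ[√195] and disc(K) = 4d = 780.
disc(K) = 780 is not divisible by 109; 109 is unramified.
Euler's criterion: 195^54 mod 109 = 108. Thus (195|109) = -1.
Legendre symbol -1 ⇒ 109 is inert.

109 remains inert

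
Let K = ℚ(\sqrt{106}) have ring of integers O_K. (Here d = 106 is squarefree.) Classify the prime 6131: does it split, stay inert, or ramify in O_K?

Since 106 ≢ 1 mod 4, the ring of integers is ℤ[√106] with discriminant 4·106 = 424.
6131 ∤ 424, so 6131 is unramified.
Legendre symbol by Euler's criterion: (106/6131) ≡ 106^3065 ≡ 6130 (mod 6131), i.e. (106/6131) = -1.
Legendre symbol -1 ⇒ 6131 is inert.

6131 remains inert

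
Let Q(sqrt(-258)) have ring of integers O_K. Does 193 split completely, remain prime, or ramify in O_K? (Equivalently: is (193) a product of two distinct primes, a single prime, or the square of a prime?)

split — (193) = 𝔭₁𝔭₂ with 𝔭₁ ≠ 𝔭₂

Since -258 ≢ 1 mod 4, the ring of integers is ℤ[√-258] with discriminant 4·(-258) = -1032.
disc(K) = -1032 is not divisible by 193; 193 is unramified.
Legendre symbol by Euler's criterion: (-258/193) ≡ (-258)^96 ≡ 1 (mod 193), i.e. (-258/193) = 1.
Legendre symbol 1 ⇒ 193 is split.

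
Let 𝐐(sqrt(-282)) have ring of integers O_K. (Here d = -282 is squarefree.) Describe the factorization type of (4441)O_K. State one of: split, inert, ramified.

inert — (4441) stays prime in O_K

-282 mod 4 = 2, hence disc K = 4·(-282) = -1128 and O_K = ℤ[√-282].
Since gcd(4441, -1128) = 1 the prime 4441 does not ramify.
(-282/4441) = 4159^2220 mod 4441 = 4440, giving Legendre symbol -1.
d is a non-residue mod p, hence 4441 remains inert in O_K.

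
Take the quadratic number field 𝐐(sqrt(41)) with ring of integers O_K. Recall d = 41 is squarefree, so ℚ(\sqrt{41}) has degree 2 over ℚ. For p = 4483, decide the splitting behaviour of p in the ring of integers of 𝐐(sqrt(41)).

d = 41 ≡ 1 (mod 4), so O_K = ℤ[(1+√41)/2] and disc(K) = d = 41.
4483 ∤ 41, so 4483 is unramified.
Euler's criterion: 41^2241 mod 4483 = 4482. Thus (41|4483) = -1.
Legendre symbol -1 ⇒ 4483 is inert.

4483 remains inert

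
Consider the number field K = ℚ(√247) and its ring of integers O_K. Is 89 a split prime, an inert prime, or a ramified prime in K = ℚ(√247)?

d = 247 ≡ 3 (mod 4), so O_K = ℤ[√247] and disc(K) = 4d = 988.
disc(K) = 988 is not divisible by 89; 89 is unramified.
(247/89) = 69^44 mod 89 = 1, giving Legendre symbol 1.
d is a quadratic residue mod p, hence 89 splits in O_K.

splits completely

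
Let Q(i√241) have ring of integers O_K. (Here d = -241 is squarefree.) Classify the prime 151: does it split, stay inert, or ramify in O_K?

-241 mod 4 = 3, hence disc K = 4·(-241) = -964 and O_K = ℤ[√-241].
Since gcd(151, -964) = 1 the prime 151 does not ramify.
Euler's criterion: (-241)^75 mod 151 = 150. Thus (-241|151) = -1.
d is a non-residue mod p, hence 151 remains inert in O_K.

remains prime (inert)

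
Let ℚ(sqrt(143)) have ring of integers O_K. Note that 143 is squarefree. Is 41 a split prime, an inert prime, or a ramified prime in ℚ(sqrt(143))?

143 mod 4 = 3, hence disc K = 4·143 = 572 and O_K = ℤ[√143].
disc(K) = 572 is not divisible by 41; 41 is unramified.
Compute (143/41) via Euler: 20^((41-1)/2) mod 41 = 1, so (143/41) = 1.
Legendre symbol 1 ⇒ 41 is split.

p splits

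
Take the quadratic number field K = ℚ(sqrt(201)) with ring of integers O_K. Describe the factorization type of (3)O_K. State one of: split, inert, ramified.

201 mod 4 = 1, hence disc K = 201 and O_K = ℤ[(1+√201)/2].
disc(K) = 201 = 3·67, so p = 3 is ramified.

p ramifies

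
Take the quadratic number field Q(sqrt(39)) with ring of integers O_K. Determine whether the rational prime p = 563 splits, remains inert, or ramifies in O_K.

split

Since 39 ≢ 1 mod 4, the ring of integers is ℤ[√39] with discriminant 4·39 = 156.
563 ∤ 156, so 563 is unramified.
Legendre symbol by Euler's criterion: (39/563) ≡ 39^281 ≡ 1 (mod 563), i.e. (39/563) = 1.
(39/563) = 1, so 563 splits.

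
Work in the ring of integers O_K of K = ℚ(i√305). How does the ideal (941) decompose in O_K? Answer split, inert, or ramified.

remains prime (inert)

Since -305 ≢ 1 mod 4, the ring of integers is ℤ[√-305] with discriminant 4·(-305) = -1220.
Since gcd(941, -1220) = 1 the prime 941 does not ramify.
Compute (-305/941) via Euler: 636^((941-1)/2) mod 941 = 940, so (-305/941) = -1.
d is a non-residue mod p, hence 941 remains inert in O_K.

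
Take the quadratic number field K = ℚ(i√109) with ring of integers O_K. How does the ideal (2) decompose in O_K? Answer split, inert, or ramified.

ramified

d = -109 ≡ 3 (mod 4), so O_K = ℤ[√-109] and disc(K) = 4d = -436.
2 divides disc(K) = -436, so 2 ramifies.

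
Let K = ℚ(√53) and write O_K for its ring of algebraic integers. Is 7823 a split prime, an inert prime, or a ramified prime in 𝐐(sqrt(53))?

remains prime (inert)

Since 53 ≡ 1 mod 4, the ring of integers is ℤ[(1+√53)/2] with discriminant 53.
disc(K) = 53 is not divisible by 7823; 7823 is unramified.
(53/7823) = 53^3911 mod 7823 = 7822, giving Legendre symbol -1.
d is a non-residue mod p, hence 7823 remains inert in O_K.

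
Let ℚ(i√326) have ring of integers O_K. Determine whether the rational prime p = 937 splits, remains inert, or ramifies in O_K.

Since -326 ≢ 1 mod 4, the ring of integers is ℤ[√-326] with discriminant 4·(-326) = -1304.
937 ∤ -1304, so 937 is unramified.
Legendre symbol by Euler's criterion: (-326/937) ≡ (-326)^468 ≡ 936 (mod 937), i.e. (-326/937) = -1.
d is a non-residue mod p, hence 937 remains inert in O_K.

inert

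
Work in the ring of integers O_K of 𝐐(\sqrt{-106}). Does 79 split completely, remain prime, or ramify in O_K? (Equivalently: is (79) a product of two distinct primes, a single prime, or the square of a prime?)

p splits

-106 mod 4 = 2, hence disc K = 4·(-106) = -424 and O_K = ℤ[√-106].
disc(K) = -424 is not divisible by 79; 79 is unramified.
(-106/79) = 52^39 mod 79 = 1, giving Legendre symbol 1.
(-106/79) = 1, so 79 splits.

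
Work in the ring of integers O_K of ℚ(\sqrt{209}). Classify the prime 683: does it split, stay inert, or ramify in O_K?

inert

d = 209 ≡ 1 (mod 4), so O_K = ℤ[(1+√209)/2] and disc(K) = d = 209.
disc(K) = 209 is not divisible by 683; 683 is unramified.
(209/683) = 209^341 mod 683 = 682, giving Legendre symbol -1.
(209/683) = -1, so 683 is inert.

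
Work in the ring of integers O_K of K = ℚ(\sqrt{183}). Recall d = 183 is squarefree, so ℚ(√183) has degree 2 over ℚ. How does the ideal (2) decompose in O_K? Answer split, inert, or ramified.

d = 183 ≡ 3 (mod 4), so O_K = ℤ[√183] and disc(K) = 4d = 732.
disc(K) = 732 = 2·366, so p = 2 is ramified.

ramifies in O_K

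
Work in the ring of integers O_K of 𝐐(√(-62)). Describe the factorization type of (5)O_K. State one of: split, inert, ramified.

d = -62 ≡ 2 (mod 4), so O_K = ℤ[√-62] and disc(K) = 4d = -248.
disc(K) = -248 is not divisible by 5; 5 is unramified.
Legendre symbol by Euler's criterion: (-62/5) ≡ (-62)^2 ≡ 4 (mod 5), i.e. (-62/5) = -1.
Legendre symbol -1 ⇒ 5 is inert.

p is inert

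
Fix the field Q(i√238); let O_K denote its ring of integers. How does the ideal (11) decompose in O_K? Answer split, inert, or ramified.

d = -238 ≡ 2 (mod 4), so O_K = ℤ[√-238] and disc(K) = 4d = -952.
11 ∤ -952, so 11 is unramified.
Euler's criterion: (-238)^5 mod 11 = 1. Thus (-238|11) = 1.
d is a quadratic residue mod p, hence 11 splits in O_K.

p splits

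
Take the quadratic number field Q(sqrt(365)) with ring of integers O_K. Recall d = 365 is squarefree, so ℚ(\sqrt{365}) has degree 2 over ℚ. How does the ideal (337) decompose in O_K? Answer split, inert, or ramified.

337 splits in O_K

Since 365 ≡ 1 mod 4, the ring of integers is ℤ[(1+√365)/2] with discriminant 365.
disc(K) = 365 is not divisible by 337; 337 is unramified.
Compute (365/337) via Euler: 28^((337-1)/2) mod 337 = 1, so (365/337) = 1.
Legendre symbol 1 ⇒ 337 is split.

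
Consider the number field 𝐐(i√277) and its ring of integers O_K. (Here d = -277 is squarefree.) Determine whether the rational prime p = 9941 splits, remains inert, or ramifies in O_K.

-277 mod 4 = 3, hence disc K = 4·(-277) = -1108 and O_K = ℤ[√-277].
Since gcd(9941, -1108) = 1 the prime 9941 does not ramify.
Euler's criterion: (-277)^4970 mod 9941 = 9940. Thus (-277|9941) = -1.
(-277/9941) = -1, so 9941 is inert.

remains prime (inert)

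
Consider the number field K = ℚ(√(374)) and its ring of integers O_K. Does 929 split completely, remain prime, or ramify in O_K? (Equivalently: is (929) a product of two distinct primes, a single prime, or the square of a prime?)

p is inert

Since 374 ≢ 1 mod 4, the ring of integers is ℤ[√374] with discriminant 4·374 = 1496.
929 ∤ 1496, so 929 is unramified.
Compute (374/929) via Euler: 374^((929-1)/2) mod 929 = 928, so (374/929) = -1.
d is a non-residue mod p, hence 929 remains inert in O_K.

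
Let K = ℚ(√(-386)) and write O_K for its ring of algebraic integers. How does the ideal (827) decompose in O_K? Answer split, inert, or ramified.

splits completely

Since -386 ≢ 1 mod 4, the ring of integers is ℤ[√-386] with discriminant 4·(-386) = -1544.
827 ∤ -1544, so 827 is unramified.
(-386/827) = 441^413 mod 827 = 1, giving Legendre symbol 1.
(-386/827) = 1, so 827 splits.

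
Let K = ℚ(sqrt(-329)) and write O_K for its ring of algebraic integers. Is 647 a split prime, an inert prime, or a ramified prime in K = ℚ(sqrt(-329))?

-329 mod 4 = 3, hence disc K = 4·(-329) = -1316 and O_K = ℤ[√-329].
Since gcd(647, -1316) = 1 the prime 647 does not ramify.
(-329/647) = 318^323 mod 647 = 1, giving Legendre symbol 1.
(-329/647) = 1, so 647 splits.

split — (647) = 𝔭₁𝔭₂ with 𝔭₁ ≠ 𝔭₂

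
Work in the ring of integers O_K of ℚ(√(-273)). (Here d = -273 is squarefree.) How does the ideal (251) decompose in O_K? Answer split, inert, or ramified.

p is inert

d = -273 ≡ 3 (mod 4), so O_K = ℤ[√-273] and disc(K) = 4d = -1092.
251 ∤ -1092, so 251 is unramified.
Euler's criterion: (-273)^125 mod 251 = 250. Thus (-273|251) = -1.
Legendre symbol -1 ⇒ 251 is inert.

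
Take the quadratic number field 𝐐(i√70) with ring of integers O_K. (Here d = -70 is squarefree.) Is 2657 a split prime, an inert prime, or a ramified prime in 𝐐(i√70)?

remains prime (inert)

Since -70 ≢ 1 mod 4, the ring of integers is ℤ[√-70] with discriminant 4·(-70) = -280.
disc(K) = -280 is not divisible by 2657; 2657 is unramified.
Euler's criterion: (-70)^1328 mod 2657 = 2656. Thus (-70|2657) = -1.
(-70/2657) = -1, so 2657 is inert.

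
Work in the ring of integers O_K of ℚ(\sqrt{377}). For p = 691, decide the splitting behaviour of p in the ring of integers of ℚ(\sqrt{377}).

Since 377 ≡ 1 mod 4, the ring of integers is ℤ[(1+√377)/2] with discriminant 377.
691 ∤ 377, so 691 is unramified.
Legendre symbol by Euler's criterion: (377/691) ≡ 377^345 ≡ 690 (mod 691), i.e. (377/691) = -1.
Legendre symbol -1 ⇒ 691 is inert.

inert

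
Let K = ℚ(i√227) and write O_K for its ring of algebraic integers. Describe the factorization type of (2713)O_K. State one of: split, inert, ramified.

remains prime (inert)

Since -227 ≡ 1 mod 4, the ring of integers is ℤ[(1+√-227)/2] with discriminant -227.
2713 ∤ -227, so 2713 is unramified.
Compute (-227/2713) via Euler: 2486^((2713-1)/2) mod 2713 = 2712, so (-227/2713) = -1.
d is a non-residue mod p, hence 2713 remains inert in O_K.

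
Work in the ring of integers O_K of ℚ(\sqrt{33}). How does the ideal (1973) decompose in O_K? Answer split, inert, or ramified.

33 mod 4 = 1, hence disc K = 33 and O_K = ℤ[(1+√33)/2].
Since gcd(1973, 33) = 1 the prime 1973 does not ramify.
Compute (33/1973) via Euler: 33^((1973-1)/2) mod 1973 = 1972, so (33/1973) = -1.
d is a non-residue mod p, hence 1973 remains inert in O_K.

inert — (1973) stays prime in O_K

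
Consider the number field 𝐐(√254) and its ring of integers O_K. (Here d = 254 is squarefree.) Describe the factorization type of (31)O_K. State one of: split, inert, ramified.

31 remains inert

254 mod 4 = 2, hence disc K = 4·254 = 1016 and O_K = ℤ[√254].
31 ∤ 1016, so 31 is unramified.
Legendre symbol by Euler's criterion: (254/31) ≡ 254^15 ≡ 30 (mod 31), i.e. (254/31) = -1.
d is a non-residue mod p, hence 31 remains inert in O_K.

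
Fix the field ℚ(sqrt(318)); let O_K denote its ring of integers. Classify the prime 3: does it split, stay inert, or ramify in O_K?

318 mod 4 = 2, hence disc K = 4·318 = 1272 and O_K = ℤ[√318].
disc(K) = 1272 = 3·424, so p = 3 is ramified.

p ramifies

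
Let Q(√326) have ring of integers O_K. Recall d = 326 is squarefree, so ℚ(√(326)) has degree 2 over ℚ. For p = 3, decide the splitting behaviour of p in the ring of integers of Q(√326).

d = 326 ≡ 2 (mod 4), so O_K = ℤ[√326] and disc(K) = 4d = 1304.
3 ∤ 1304, so 3 is unramified.
Compute (326/3) via Euler: 2^((3-1)/2) mod 3 = 2, so (326/3) = -1.
d is a non-residue mod p, hence 3 remains inert in O_K.

p is inert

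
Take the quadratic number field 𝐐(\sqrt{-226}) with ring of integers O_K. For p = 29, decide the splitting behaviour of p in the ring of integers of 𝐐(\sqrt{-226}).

Since -226 ≢ 1 mod 4, the ring of integers is ℤ[√-226] with discriminant 4·(-226) = -904.
disc(K) = -904 is not divisible by 29; 29 is unramified.
Euler's criterion: (-226)^14 mod 29 = 1. Thus (-226|29) = 1.
d is a quadratic residue mod p, hence 29 splits in O_K.

29 splits in O_K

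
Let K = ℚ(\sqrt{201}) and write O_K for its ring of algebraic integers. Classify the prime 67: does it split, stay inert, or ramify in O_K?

d = 201 ≡ 1 (mod 4), so O_K = ℤ[(1+√201)/2] and disc(K) = d = 201.
67 divides disc(K) = 201, so 67 ramifies.

ramified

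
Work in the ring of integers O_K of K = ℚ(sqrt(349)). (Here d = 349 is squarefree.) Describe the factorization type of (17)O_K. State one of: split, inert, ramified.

349 mod 4 = 1, hence disc K = 349 and O_K = ℤ[(1+√349)/2].
17 ∤ 349, so 17 is unramified.
Compute (349/17) via Euler: 9^((17-1)/2) mod 17 = 1, so (349/17) = 1.
(349/17) = 1, so 17 splits.

split — (17) = 𝔭₁𝔭₂ with 𝔭₁ ≠ 𝔭₂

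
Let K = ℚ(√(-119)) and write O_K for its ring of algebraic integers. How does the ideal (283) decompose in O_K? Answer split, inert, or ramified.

Since -119 ≡ 1 mod 4, the ring of integers is ℤ[(1+√-119)/2] with discriminant -119.
283 ∤ -119, so 283 is unramified.
Compute (-119/283) via Euler: 164^((283-1)/2) mod 283 = 1, so (-119/283) = 1.
d is a quadratic residue mod p, hence 283 splits in O_K.

split — (283) = 𝔭₁𝔭₂ with 𝔭₁ ≠ 𝔭₂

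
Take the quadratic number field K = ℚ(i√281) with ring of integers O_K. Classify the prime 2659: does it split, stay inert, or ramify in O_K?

Since -281 ≢ 1 mod 4, the ring of integers is ℤ[√-281] with discriminant 4·(-281) = -1124.
disc(K) = -1124 is not divisible by 2659; 2659 is unramified.
Compute (-281/2659) via Euler: 2378^((2659-1)/2) mod 2659 = 1, so (-281/2659) = 1.
Legendre symbol 1 ⇒ 2659 is split.

2659 splits in O_K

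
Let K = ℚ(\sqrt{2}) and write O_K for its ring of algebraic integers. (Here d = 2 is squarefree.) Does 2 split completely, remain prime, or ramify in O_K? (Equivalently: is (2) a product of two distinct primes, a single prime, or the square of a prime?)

p ramifies

Since 2 ≢ 1 mod 4, the ring of integers is ℤ[√2] with discriminant 4·2 = 8.
disc(K) = 8 = 2·4, so p = 2 is ramified.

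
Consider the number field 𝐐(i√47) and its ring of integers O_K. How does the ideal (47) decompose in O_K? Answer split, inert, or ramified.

p ramifies

-47 mod 4 = 1, hence disc K = -47 and O_K = ℤ[(1+√-47)/2].
Ramification test: 47 | -47. The prime 47 ramifies in K.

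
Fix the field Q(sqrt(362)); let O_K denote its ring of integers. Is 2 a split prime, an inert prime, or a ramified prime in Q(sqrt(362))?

ramified

d = 362 ≡ 2 (mod 4), so O_K = ℤ[√362] and disc(K) = 4d = 1448.
2 divides disc(K) = 1448, so 2 ramifies.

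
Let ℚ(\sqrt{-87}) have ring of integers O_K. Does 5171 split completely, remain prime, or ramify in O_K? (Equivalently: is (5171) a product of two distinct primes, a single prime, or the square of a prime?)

inert

Since -87 ≡ 1 mod 4, the ring of integers is ℤ[(1+√-87)/2] with discriminant -87.
Since gcd(5171, -87) = 1 the prime 5171 does not ramify.
(-87/5171) = 5084^2585 mod 5171 = 5170, giving Legendre symbol -1.
d is a non-residue mod p, hence 5171 remains inert in O_K.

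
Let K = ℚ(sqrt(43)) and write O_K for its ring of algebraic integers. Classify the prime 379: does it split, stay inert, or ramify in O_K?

43 mod 4 = 3, hence disc K = 4·43 = 172 and O_K = ℤ[√43].
Since gcd(379, 172) = 1 the prime 379 does not ramify.
(43/379) = 43^189 mod 379 = 378, giving Legendre symbol -1.
(43/379) = -1, so 379 is inert.

379 remains inert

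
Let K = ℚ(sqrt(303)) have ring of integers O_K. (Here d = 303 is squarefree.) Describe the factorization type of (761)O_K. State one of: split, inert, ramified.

remains prime (inert)

d = 303 ≡ 3 (mod 4), so O_K = ℤ[√303] and disc(K) = 4d = 1212.
disc(K) = 1212 is not divisible by 761; 761 is unramified.
Compute (303/761) via Euler: 303^((761-1)/2) mod 761 = 760, so (303/761) = -1.
(303/761) = -1, so 761 is inert.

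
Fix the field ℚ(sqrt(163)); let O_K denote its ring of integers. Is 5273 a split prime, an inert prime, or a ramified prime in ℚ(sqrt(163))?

d = 163 ≡ 3 (mod 4), so O_K = ℤ[√163] and disc(K) = 4d = 652.
disc(K) = 652 is not divisible by 5273; 5273 is unramified.
Euler's criterion: 163^2636 mod 5273 = 1. Thus (163|5273) = 1.
(163/5273) = 1, so 5273 splits.

split — (5273) = 𝔭₁𝔭₂ with 𝔭₁ ≠ 𝔭₂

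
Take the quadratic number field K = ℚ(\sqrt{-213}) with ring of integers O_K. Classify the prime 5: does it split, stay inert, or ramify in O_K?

Since -213 ≢ 1 mod 4, the ring of integers is ℤ[√-213] with discriminant 4·(-213) = -852.
disc(K) = -852 is not divisible by 5; 5 is unramified.
Compute (-213/5) via Euler: 2^((5-1)/2) mod 5 = 4, so (-213/5) = -1.
d is a non-residue mod p, hence 5 remains inert in O_K.

p is inert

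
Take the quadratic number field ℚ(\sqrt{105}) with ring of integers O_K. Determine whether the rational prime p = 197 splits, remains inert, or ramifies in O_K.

105 mod 4 = 1, hence disc K = 105 and O_K = ℤ[(1+√105)/2].
197 ∤ 105, so 197 is unramified.
(105/197) = 105^98 mod 197 = 1, giving Legendre symbol 1.
(105/197) = 1, so 197 splits.

split — (197) = 𝔭₁𝔭₂ with 𝔭₁ ≠ 𝔭₂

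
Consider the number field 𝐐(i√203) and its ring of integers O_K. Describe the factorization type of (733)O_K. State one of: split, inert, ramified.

733 splits in O_K

-203 mod 4 = 1, hence disc K = -203 and O_K = ℤ[(1+√-203)/2].
733 ∤ -203, so 733 is unramified.
Euler's criterion: (-203)^366 mod 733 = 1. Thus (-203|733) = 1.
d is a quadratic residue mod p, hence 733 splits in O_K.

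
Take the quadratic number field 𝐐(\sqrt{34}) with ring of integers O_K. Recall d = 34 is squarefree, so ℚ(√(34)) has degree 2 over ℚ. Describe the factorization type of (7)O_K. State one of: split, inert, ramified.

inert

d = 34 ≡ 2 (mod 4), so O_K = ℤ[√34] and disc(K) = 4d = 136.
7 ∤ 136, so 7 is unramified.
Compute (34/7) via Euler: 6^((7-1)/2) mod 7 = 6, so (34/7) = -1.
(34/7) = -1, so 7 is inert.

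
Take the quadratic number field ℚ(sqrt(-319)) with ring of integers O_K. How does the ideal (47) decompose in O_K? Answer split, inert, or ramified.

Since -319 ≡ 1 mod 4, the ring of integers is ℤ[(1+√-319)/2] with discriminant -319.
Since gcd(47, -319) = 1 the prime 47 does not ramify.
Euler's criterion: (-319)^23 mod 47 = 46. Thus (-319|47) = -1.
(-319/47) = -1, so 47 is inert.

p is inert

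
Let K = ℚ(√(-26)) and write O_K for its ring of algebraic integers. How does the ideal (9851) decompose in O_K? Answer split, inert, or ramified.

-26 mod 4 = 2, hence disc K = 4·(-26) = -104 and O_K = ℤ[√-26].
disc(K) = -104 is not divisible by 9851; 9851 is unramified.
Compute (-26/9851) via Euler: 9825^((9851-1)/2) mod 9851 = 1, so (-26/9851) = 1.
Legendre symbol 1 ⇒ 9851 is split.

splits completely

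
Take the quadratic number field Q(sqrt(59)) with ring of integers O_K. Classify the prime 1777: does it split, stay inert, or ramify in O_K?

p splits

d = 59 ≡ 3 (mod 4), so O_K = ℤ[√59] and disc(K) = 4d = 236.
Since gcd(1777, 236) = 1 the prime 1777 does not ramify.
Legendre symbol by Euler's criterion: (59/1777) ≡ 59^888 ≡ 1 (mod 1777), i.e. (59/1777) = 1.
d is a quadratic residue mod p, hence 1777 splits in O_K.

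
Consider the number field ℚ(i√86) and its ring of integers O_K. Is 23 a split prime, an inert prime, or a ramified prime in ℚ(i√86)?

split

d = -86 ≡ 2 (mod 4), so O_K = ℤ[√-86] and disc(K) = 4d = -344.
Since gcd(23, -344) = 1 the prime 23 does not ramify.
Euler's criterion: (-86)^11 mod 23 = 1. Thus (-86|23) = 1.
d is a quadratic residue mod p, hence 23 splits in O_K.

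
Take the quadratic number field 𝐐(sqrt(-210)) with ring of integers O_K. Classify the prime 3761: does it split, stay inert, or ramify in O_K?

inert — (3761) stays prime in O_K

-210 mod 4 = 2, hence disc K = 4·(-210) = -840 and O_K = ℤ[√-210].
disc(K) = -840 is not divisible by 3761; 3761 is unramified.
Euler's criterion: (-210)^1880 mod 3761 = 3760. Thus (-210|3761) = -1.
(-210/3761) = -1, so 3761 is inert.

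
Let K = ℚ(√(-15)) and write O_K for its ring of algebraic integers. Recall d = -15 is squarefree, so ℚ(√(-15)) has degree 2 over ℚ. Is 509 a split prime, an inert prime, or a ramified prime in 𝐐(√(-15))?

Since -15 ≡ 1 mod 4, the ring of integers is ℤ[(1+√-15)/2] with discriminant -15.
Since gcd(509, -15) = 1 the prime 509 does not ramify.
Compute (-15/509) via Euler: 494^((509-1)/2) mod 509 = 508, so (-15/509) = -1.
Legendre symbol -1 ⇒ 509 is inert.

509 remains inert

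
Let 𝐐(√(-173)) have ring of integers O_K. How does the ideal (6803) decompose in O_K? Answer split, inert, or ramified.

Since -173 ≢ 1 mod 4, the ring of integers is ℤ[√-173] with discriminant 4·(-173) = -692.
disc(K) = -692 is not divisible by 6803; 6803 is unramified.
Euler's criterion: (-173)^3401 mod 6803 = 6802. Thus (-173|6803) = -1.
d is a non-residue mod p, hence 6803 remains inert in O_K.

6803 remains inert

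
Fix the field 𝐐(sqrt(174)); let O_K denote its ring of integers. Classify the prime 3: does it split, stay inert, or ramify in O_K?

d = 174 ≡ 2 (mod 4), so O_K = ℤ[√174] and disc(K) = 4d = 696.
3 divides disc(K) = 696, so 3 ramifies.

3 is ramified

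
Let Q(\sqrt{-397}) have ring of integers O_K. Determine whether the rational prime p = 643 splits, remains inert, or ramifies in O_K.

inert

d = -397 ≡ 3 (mod 4), so O_K = ℤ[√-397] and disc(K) = 4d = -1588.
Since gcd(643, -1588) = 1 the prime 643 does not ramify.
Compute (-397/643) via Euler: 246^((643-1)/2) mod 643 = 642, so (-397/643) = -1.
(-397/643) = -1, so 643 is inert.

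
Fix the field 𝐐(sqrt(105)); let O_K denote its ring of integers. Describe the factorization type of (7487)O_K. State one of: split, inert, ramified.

Since 105 ≡ 1 mod 4, the ring of integers is ℤ[(1+√105)/2] with discriminant 105.
7487 ∤ 105, so 7487 is unramified.
Euler's criterion: 105^3743 mod 7487 = 1. Thus (105|7487) = 1.
Legendre symbol 1 ⇒ 7487 is split.

p splits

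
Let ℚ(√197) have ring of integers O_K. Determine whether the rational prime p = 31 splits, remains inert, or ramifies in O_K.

inert

Since 197 ≡ 1 mod 4, the ring of integers is ℤ[(1+√197)/2] with discriminant 197.
Since gcd(31, 197) = 1 the prime 31 does not ramify.
Compute (197/31) via Euler: 11^((31-1)/2) mod 31 = 30, so (197/31) = -1.
d is a non-residue mod p, hence 31 remains inert in O_K.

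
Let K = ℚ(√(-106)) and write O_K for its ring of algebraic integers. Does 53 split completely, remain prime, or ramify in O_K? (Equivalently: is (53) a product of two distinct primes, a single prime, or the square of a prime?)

p ramifies

-106 mod 4 = 2, hence disc K = 4·(-106) = -424 and O_K = ℤ[√-106].
Ramification test: 53 | -424. The prime 53 ramifies in K.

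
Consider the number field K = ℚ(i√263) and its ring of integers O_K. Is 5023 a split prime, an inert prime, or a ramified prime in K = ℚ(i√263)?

d = -263 ≡ 1 (mod 4), so O_K = ℤ[(1+√-263)/2] and disc(K) = d = -263.
disc(K) = -263 is not divisible by 5023; 5023 is unramified.
Legendre symbol by Euler's criterion: (-263/5023) ≡ (-263)^2511 ≡ 1 (mod 5023), i.e. (-263/5023) = 1.
Legendre symbol 1 ⇒ 5023 is split.

split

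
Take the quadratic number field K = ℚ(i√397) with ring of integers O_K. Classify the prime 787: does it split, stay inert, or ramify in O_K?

d = -397 ≡ 3 (mod 4), so O_K = ℤ[√-397] and disc(K) = 4d = -1588.
disc(K) = -1588 is not divisible by 787; 787 is unramified.
Euler's criterion: (-397)^393 mod 787 = 1. Thus (-397|787) = 1.
Legendre symbol 1 ⇒ 787 is split.

split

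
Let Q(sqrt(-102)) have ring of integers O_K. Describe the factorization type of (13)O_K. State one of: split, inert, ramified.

p is inert

-102 mod 4 = 2, hence disc K = 4·(-102) = -408 and O_K = ℤ[√-102].
13 ∤ -408, so 13 is unramified.
Euler's criterion: (-102)^6 mod 13 = 12. Thus (-102|13) = -1.
Legendre symbol -1 ⇒ 13 is inert.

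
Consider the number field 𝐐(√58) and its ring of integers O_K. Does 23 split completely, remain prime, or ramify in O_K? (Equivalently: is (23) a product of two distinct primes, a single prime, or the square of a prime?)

splits completely

d = 58 ≡ 2 (mod 4), so O_K = ℤ[√58] and disc(K) = 4d = 232.
Since gcd(23, 232) = 1 the prime 23 does not ramify.
Compute (58/23) via Euler: 12^((23-1)/2) mod 23 = 1, so (58/23) = 1.
Legendre symbol 1 ⇒ 23 is split.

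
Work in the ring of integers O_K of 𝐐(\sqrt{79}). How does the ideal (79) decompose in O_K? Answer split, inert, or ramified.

Since 79 ≢ 1 mod 4, the ring of integers is ℤ[√79] with discriminant 4·79 = 316.
disc(K) = 316 = 79·4, so p = 79 is ramified.

ramifies in O_K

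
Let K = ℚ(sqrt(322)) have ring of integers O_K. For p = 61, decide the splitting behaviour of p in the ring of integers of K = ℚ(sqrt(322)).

inert — (61) stays prime in O_K

322 mod 4 = 2, hence disc K = 4·322 = 1288 and O_K = ℤ[√322].
disc(K) = 1288 is not divisible by 61; 61 is unramified.
(322/61) = 17^30 mod 61 = 60, giving Legendre symbol -1.
d is a non-residue mod p, hence 61 remains inert in O_K.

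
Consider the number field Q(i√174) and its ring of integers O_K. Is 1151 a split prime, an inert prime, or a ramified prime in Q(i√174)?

inert

d = -174 ≡ 2 (mod 4), so O_K = ℤ[√-174] and disc(K) = 4d = -696.
Since gcd(1151, -696) = 1 the prime 1151 does not ramify.
Compute (-174/1151) via Euler: 977^((1151-1)/2) mod 1151 = 1150, so (-174/1151) = -1.
(-174/1151) = -1, so 1151 is inert.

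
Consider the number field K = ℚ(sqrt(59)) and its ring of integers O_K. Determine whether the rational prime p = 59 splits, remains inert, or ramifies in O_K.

p ramifies

Since 59 ≢ 1 mod 4, the ring of integers is ℤ[√59] with discriminant 4·59 = 236.
Ramification test: 59 | 236. The prime 59 ramifies in K.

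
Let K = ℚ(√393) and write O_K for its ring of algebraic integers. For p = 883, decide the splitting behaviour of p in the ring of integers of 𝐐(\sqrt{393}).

inert

393 mod 4 = 1, hence disc K = 393 and O_K = ℤ[(1+√393)/2].
883 ∤ 393, so 883 is unramified.
(393/883) = 393^441 mod 883 = 882, giving Legendre symbol -1.
(393/883) = -1, so 883 is inert.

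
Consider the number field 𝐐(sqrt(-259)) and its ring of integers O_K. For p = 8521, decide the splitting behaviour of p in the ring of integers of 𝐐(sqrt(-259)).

Since -259 ≡ 1 mod 4, the ring of integers is ℤ[(1+√-259)/2] with discriminant -259.
8521 ∤ -259, so 8521 is unramified.
(-259/8521) = 8262^4260 mod 8521 = 1, giving Legendre symbol 1.
(-259/8521) = 1, so 8521 splits.

8521 splits in O_K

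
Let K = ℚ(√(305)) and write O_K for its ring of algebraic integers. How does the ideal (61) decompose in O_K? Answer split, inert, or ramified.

305 mod 4 = 1, hence disc K = 305 and O_K = ℤ[(1+√305)/2].
61 divides disc(K) = 305, so 61 ramifies.

ramified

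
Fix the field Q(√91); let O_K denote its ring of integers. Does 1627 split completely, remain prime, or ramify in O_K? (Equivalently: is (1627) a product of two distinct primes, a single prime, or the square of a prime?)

Since 91 ≢ 1 mod 4, the ring of integers is ℤ[√91] with discriminant 4·91 = 364.
1627 ∤ 364, so 1627 is unramified.
Legendre symbol by Euler's criterion: (91/1627) ≡ 91^813 ≡ 1626 (mod 1627), i.e. (91/1627) = -1.
d is a non-residue mod p, hence 1627 remains inert in O_K.

1627 remains inert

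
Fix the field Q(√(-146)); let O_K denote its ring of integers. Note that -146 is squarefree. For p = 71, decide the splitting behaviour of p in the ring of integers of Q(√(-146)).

inert

d = -146 ≡ 2 (mod 4), so O_K = ℤ[√-146] and disc(K) = 4d = -584.
disc(K) = -584 is not divisible by 71; 71 is unramified.
Legendre symbol by Euler's criterion: (-146/71) ≡ (-146)^35 ≡ 70 (mod 71), i.e. (-146/71) = -1.
Legendre symbol -1 ⇒ 71 is inert.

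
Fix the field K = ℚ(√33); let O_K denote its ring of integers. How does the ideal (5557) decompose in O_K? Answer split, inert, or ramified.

remains prime (inert)

33 mod 4 = 1, hence disc K = 33 and O_K = ℤ[(1+√33)/2].
5557 ∤ 33, so 5557 is unramified.
Compute (33/5557) via Euler: 33^((5557-1)/2) mod 5557 = 5556, so (33/5557) = -1.
Legendre symbol -1 ⇒ 5557 is inert.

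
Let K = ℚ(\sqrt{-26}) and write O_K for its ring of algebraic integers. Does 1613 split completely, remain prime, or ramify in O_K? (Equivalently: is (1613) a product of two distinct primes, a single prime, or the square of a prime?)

Since -26 ≢ 1 mod 4, the ring of integers is ℤ[√-26] with discriminant 4·(-26) = -104.
Since gcd(1613, -104) = 1 the prime 1613 does not ramify.
Compute (-26/1613) via Euler: 1587^((1613-1)/2) mod 1613 = 1612, so (-26/1613) = -1.
Legendre symbol -1 ⇒ 1613 is inert.

1613 remains inert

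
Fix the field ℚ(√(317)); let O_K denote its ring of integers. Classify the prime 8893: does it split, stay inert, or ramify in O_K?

inert — (8893) stays prime in O_K

d = 317 ≡ 1 (mod 4), so O_K = ℤ[(1+√317)/2] and disc(K) = d = 317.
disc(K) = 317 is not divisible by 8893; 8893 is unramified.
Legendre symbol by Euler's criterion: (317/8893) ≡ 317^4446 ≡ 8892 (mod 8893), i.e. (317/8893) = -1.
d is a non-residue mod p, hence 8893 remains inert in O_K.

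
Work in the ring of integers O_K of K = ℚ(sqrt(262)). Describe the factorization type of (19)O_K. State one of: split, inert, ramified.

inert — (19) stays prime in O_K

d = 262 ≡ 2 (mod 4), so O_K = ℤ[√262] and disc(K) = 4d = 1048.
19 ∤ 1048, so 19 is unramified.
Euler's criterion: 262^9 mod 19 = 18. Thus (262|19) = -1.
Legendre symbol -1 ⇒ 19 is inert.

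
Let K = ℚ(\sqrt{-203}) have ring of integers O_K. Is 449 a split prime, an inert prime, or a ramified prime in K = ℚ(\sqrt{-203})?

-203 mod 4 = 1, hence disc K = -203 and O_K = ℤ[(1+√-203)/2].
Since gcd(449, -203) = 1 the prime 449 does not ramify.
Compute (-203/449) via Euler: 246^((449-1)/2) mod 449 = 448, so (-203/449) = -1.
d is a non-residue mod p, hence 449 remains inert in O_K.

inert — (449) stays prime in O_K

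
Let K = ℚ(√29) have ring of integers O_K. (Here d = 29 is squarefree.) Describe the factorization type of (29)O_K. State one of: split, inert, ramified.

ramified

29 mod 4 = 1, hence disc K = 29 and O_K = ℤ[(1+√29)/2].
29 divides disc(K) = 29, so 29 ramifies.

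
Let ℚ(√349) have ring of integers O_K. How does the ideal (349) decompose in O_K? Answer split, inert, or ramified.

349 is ramified

349 mod 4 = 1, hence disc K = 349 and O_K = ℤ[(1+√349)/2].
Ramification test: 349 | 349. The prime 349 ramifies in K.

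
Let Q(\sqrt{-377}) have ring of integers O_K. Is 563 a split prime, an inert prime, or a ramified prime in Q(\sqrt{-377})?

563 splits in O_K

d = -377 ≡ 3 (mod 4), so O_K = ℤ[√-377] and disc(K) = 4d = -1508.
disc(K) = -1508 is not divisible by 563; 563 is unramified.
Euler's criterion: (-377)^281 mod 563 = 1. Thus (-377|563) = 1.
(-377/563) = 1, so 563 splits.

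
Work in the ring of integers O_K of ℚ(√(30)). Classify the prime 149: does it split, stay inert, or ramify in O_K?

p splits

d = 30 ≡ 2 (mod 4), so O_K = ℤ[√30] and disc(K) = 4d = 120.
149 ∤ 120, so 149 is unramified.
(30/149) = 30^74 mod 149 = 1, giving Legendre symbol 1.
(30/149) = 1, so 149 splits.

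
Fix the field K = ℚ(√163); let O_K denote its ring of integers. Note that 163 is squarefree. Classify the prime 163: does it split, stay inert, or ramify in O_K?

ramified — (163) = 𝔭²

d = 163 ≡ 3 (mod 4), so O_K = ℤ[√163] and disc(K) = 4d = 652.
disc(K) = 652 = 163·4, so p = 163 is ramified.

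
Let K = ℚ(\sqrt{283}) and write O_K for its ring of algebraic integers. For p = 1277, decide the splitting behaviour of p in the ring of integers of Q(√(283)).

d = 283 ≡ 3 (mod 4), so O_K = ℤ[√283] and disc(K) = 4d = 1132.
1277 ∤ 1132, so 1277 is unramified.
Euler's criterion: 283^638 mod 1277 = 1276. Thus (283|1277) = -1.
d is a non-residue mod p, hence 1277 remains inert in O_K.

inert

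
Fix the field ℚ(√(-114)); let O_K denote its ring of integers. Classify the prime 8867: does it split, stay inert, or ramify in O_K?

-114 mod 4 = 2, hence disc K = 4·(-114) = -456 and O_K = ℤ[√-114].
disc(K) = -456 is not divisible by 8867; 8867 is unramified.
Compute (-114/8867) via Euler: 8753^((8867-1)/2) mod 8867 = 1, so (-114/8867) = 1.
d is a quadratic residue mod p, hence 8867 splits in O_K.

split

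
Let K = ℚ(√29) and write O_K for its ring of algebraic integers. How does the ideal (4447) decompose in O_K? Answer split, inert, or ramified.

d = 29 ≡ 1 (mod 4), so O_K = ℤ[(1+√29)/2] and disc(K) = d = 29.
4447 ∤ 29, so 4447 is unramified.
Euler's criterion: 29^2223 mod 4447 = 4446. Thus (29|4447) = -1.
(29/4447) = -1, so 4447 is inert.

p is inert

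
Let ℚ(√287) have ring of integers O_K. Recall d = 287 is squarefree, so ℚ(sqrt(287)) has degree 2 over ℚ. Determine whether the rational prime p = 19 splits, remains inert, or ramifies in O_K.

p is inert

287 mod 4 = 3, hence disc K = 4·287 = 1148 and O_K = ℤ[√287].
Since gcd(19, 1148) = 1 the prime 19 does not ramify.
Euler's criterion: 287^9 mod 19 = 18. Thus (287|19) = -1.
d is a non-residue mod p, hence 19 remains inert in O_K.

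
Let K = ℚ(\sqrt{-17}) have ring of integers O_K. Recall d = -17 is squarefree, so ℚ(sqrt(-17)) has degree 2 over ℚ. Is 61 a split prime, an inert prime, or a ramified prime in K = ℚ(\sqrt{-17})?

-17 mod 4 = 3, hence disc K = 4·(-17) = -68 and O_K = ℤ[√-17].
Since gcd(61, -68) = 1 the prime 61 does not ramify.
Legendre symbol by Euler's criterion: (-17/61) ≡ (-17)^30 ≡ 60 (mod 61), i.e. (-17/61) = -1.
Legendre symbol -1 ⇒ 61 is inert.

remains prime (inert)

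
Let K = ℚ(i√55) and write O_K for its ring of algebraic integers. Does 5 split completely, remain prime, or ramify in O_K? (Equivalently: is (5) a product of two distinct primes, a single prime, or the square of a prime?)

d = -55 ≡ 1 (mod 4), so O_K = ℤ[(1+√-55)/2] and disc(K) = d = -55.
Ramification test: 5 | -55. The prime 5 ramifies in K.

ramifies in O_K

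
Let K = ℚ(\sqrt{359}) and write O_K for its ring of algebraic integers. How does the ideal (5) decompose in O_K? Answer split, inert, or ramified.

split — (5) = 𝔭₁𝔭₂ with 𝔭₁ ≠ 𝔭₂

359 mod 4 = 3, hence disc K = 4·359 = 1436 and O_K = ℤ[√359].
disc(K) = 1436 is not divisible by 5; 5 is unramified.
Compute (359/5) via Euler: 4^((5-1)/2) mod 5 = 1, so (359/5) = 1.
Legendre symbol 1 ⇒ 5 is split.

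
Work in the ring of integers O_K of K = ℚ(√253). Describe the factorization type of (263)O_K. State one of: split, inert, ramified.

253 mod 4 = 1, hence disc K = 253 and O_K = ℤ[(1+√253)/2].
disc(K) = 253 is not divisible by 263; 263 is unramified.
Compute (253/263) via Euler: 253^((263-1)/2) mod 263 = 1, so (253/263) = 1.
d is a quadratic residue mod p, hence 263 splits in O_K.

split — (263) = 𝔭₁𝔭₂ with 𝔭₁ ≠ 𝔭₂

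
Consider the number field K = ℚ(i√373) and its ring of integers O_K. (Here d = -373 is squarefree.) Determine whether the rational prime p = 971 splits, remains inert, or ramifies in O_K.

remains prime (inert)

-373 mod 4 = 3, hence disc K = 4·(-373) = -1492 and O_K = ℤ[√-373].
Since gcd(971, -1492) = 1 the prime 971 does not ramify.
Compute (-373/971) via Euler: 598^((971-1)/2) mod 971 = 970, so (-373/971) = -1.
(-373/971) = -1, so 971 is inert.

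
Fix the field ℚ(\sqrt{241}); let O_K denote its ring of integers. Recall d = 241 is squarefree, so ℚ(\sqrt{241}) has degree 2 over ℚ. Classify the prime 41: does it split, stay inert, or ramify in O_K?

41 splits in O_K

d = 241 ≡ 1 (mod 4), so O_K = ℤ[(1+√241)/2] and disc(K) = d = 241.
Since gcd(41, 241) = 1 the prime 41 does not ramify.
Euler's criterion: 241^20 mod 41 = 1. Thus (241|41) = 1.
d is a quadratic residue mod p, hence 41 splits in O_K.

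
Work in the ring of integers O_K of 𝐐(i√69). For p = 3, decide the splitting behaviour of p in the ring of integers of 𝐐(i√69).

p ramifies

d = -69 ≡ 3 (mod 4), so O_K = ℤ[√-69] and disc(K) = 4d = -276.
3 divides disc(K) = -276, so 3 ramifies.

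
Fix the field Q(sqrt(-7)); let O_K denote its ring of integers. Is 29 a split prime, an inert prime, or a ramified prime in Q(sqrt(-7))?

p splits

-7 mod 4 = 1, hence disc K = -7 and O_K = ℤ[(1+√-7)/2].
Since gcd(29, -7) = 1 the prime 29 does not ramify.
(-7/29) = 22^14 mod 29 = 1, giving Legendre symbol 1.
(-7/29) = 1, so 29 splits.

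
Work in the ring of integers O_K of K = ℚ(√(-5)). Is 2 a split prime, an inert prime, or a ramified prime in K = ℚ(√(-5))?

d = -5 ≡ 3 (mod 4), so O_K = ℤ[√-5] and disc(K) = 4d = -20.
disc(K) = -20 = 2·(-10), so p = 2 is ramified.

ramified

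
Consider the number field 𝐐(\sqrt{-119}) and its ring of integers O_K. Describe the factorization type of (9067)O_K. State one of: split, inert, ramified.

9067 remains inert

-119 mod 4 = 1, hence disc K = -119 and O_K = ℤ[(1+√-119)/2].
disc(K) = -119 is not divisible by 9067; 9067 is unramified.
Legendre symbol by Euler's criterion: (-119/9067) ≡ (-119)^4533 ≡ 9066 (mod 9067), i.e. (-119/9067) = -1.
Legendre symbol -1 ⇒ 9067 is inert.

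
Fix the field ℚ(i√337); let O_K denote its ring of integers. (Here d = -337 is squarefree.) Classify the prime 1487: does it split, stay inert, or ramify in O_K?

d = -337 ≡ 3 (mod 4), so O_K = ℤ[√-337] and disc(K) = 4d = -1348.
Since gcd(1487, -1348) = 1 the prime 1487 does not ramify.
Euler's criterion: (-337)^743 mod 1487 = 1. Thus (-337|1487) = 1.
Legendre symbol 1 ⇒ 1487 is split.

p splits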